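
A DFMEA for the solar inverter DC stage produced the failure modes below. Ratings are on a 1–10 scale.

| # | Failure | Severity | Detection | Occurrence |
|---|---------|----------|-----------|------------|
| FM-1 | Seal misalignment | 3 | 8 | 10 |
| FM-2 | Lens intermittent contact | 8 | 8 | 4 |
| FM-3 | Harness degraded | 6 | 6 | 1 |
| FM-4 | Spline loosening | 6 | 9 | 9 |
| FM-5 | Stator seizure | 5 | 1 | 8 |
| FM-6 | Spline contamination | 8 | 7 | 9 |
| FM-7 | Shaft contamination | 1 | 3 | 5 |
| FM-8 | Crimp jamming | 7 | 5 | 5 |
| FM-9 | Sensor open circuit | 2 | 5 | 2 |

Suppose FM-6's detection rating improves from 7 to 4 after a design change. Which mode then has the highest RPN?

RPN = Severity × Occurrence × Detection:
  FM-1: 3 × 10 × 8 = 240
  FM-2: 8 × 4 × 8 = 256
  FM-3: 6 × 1 × 6 = 36
  FM-4: 6 × 9 × 9 = 486
  FM-5: 5 × 8 × 1 = 40
  FM-6: 8 × 9 × 7 = 504
  FM-7: 1 × 5 × 3 = 15
  FM-8: 7 × 5 × 5 = 175
  FM-9: 2 × 2 × 5 = 20
After action: FM-6 → 8 × 9 × 4 = 288.
Revised RPNs: FM-4=486, FM-6=288, FM-2=256, FM-1=240, FM-8=175, FM-5=40, FM-3=36, FM-9=20, FM-7=15.
Highest is now FM-4 (486).

FM-4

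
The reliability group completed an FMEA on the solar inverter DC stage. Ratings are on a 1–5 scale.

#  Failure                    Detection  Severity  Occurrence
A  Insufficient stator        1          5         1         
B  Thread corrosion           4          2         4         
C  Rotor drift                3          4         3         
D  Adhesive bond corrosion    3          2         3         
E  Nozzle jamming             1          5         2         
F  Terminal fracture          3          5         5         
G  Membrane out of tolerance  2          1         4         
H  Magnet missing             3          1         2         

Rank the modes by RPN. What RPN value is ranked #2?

36

RPN = Severity × Occurrence × Detection:
  A: 5 × 1 × 1 = 5
  B: 2 × 4 × 4 = 32
  C: 4 × 3 × 3 = 36
  D: 2 × 3 × 3 = 18
  E: 5 × 2 × 1 = 10
  F: 5 × 5 × 3 = 75
  G: 1 × 4 × 2 = 8
  H: 1 × 2 × 3 = 6
Sorted descending: 75, 36, 32, 18, 10, 8, 6, 5.
The second-highest RPN is 36 (C).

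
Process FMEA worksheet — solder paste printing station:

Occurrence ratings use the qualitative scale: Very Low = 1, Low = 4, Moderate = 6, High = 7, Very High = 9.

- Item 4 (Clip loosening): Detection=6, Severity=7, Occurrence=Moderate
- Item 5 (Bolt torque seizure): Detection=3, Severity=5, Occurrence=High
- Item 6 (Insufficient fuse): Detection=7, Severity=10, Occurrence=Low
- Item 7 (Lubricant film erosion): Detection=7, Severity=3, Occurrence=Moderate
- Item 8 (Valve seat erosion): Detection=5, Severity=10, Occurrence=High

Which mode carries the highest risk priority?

RPN = Severity × Occurrence × Detection:
  Item 4: 7 × 6 × 6 = 252
  Item 5: 5 × 7 × 3 = 105
  Item 6: 10 × 4 × 7 = 280
  Item 7: 3 × 6 × 7 = 126
  Item 8: 10 × 7 × 5 = 350
Highest RPN is 350 → Item 8.

Item 8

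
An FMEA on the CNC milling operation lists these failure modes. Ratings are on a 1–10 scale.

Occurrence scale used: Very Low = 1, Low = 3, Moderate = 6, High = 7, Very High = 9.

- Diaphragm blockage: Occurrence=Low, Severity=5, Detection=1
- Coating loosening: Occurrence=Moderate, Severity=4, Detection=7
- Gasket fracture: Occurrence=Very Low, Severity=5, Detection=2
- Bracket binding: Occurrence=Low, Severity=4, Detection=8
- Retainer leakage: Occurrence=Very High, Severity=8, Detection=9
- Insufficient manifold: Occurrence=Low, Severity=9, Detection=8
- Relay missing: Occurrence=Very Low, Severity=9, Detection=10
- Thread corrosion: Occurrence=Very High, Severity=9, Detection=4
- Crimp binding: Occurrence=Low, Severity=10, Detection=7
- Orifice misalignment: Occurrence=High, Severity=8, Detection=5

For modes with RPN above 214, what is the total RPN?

RPN = Severity × Occurrence × Detection:
  Diaphragm blockage: 5 × 3 × 1 = 15
  Coating loosening: 4 × 6 × 7 = 168
  Gasket fracture: 5 × 1 × 2 = 10
  Bracket binding: 4 × 3 × 8 = 96
  Retainer leakage: 8 × 9 × 9 = 648
  Insufficient manifold: 9 × 3 × 8 = 216
  Relay missing: 9 × 1 × 10 = 90
  Thread corrosion: 9 × 9 × 4 = 324
  Crimp binding: 10 × 3 × 7 = 210
  Orifice misalignment: 8 × 7 × 5 = 280
RPN > 214: Retainer leakage (648), Insufficient manifold (216), Thread corrosion (324), Orifice misalignment (280).
Sum: 648 + 216 + 324 + 280 = 1468.

1468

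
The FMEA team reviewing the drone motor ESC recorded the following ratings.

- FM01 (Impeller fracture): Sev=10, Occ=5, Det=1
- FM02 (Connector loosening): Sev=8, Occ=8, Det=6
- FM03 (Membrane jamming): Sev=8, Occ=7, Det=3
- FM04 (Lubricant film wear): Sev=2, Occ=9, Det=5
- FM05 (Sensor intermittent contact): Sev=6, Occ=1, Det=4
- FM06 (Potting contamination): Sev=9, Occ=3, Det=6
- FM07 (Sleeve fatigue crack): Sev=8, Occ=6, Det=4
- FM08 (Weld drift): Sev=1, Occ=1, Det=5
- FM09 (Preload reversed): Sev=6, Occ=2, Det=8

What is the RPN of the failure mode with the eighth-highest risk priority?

24

RPN = Severity × Occurrence × Detection:
  FM01: 10 × 5 × 1 = 50
  FM02: 8 × 8 × 6 = 384
  FM03: 8 × 7 × 3 = 168
  FM04: 2 × 9 × 5 = 90
  FM05: 6 × 1 × 4 = 24
  FM06: 9 × 3 × 6 = 162
  FM07: 8 × 6 × 4 = 192
  FM08: 1 × 1 × 5 = 5
  FM09: 6 × 2 × 8 = 96
Sorted descending: 384, 192, 168, 162, 96, 90, 50, 24, 5.
The eighth-highest RPN is 24 (FM05).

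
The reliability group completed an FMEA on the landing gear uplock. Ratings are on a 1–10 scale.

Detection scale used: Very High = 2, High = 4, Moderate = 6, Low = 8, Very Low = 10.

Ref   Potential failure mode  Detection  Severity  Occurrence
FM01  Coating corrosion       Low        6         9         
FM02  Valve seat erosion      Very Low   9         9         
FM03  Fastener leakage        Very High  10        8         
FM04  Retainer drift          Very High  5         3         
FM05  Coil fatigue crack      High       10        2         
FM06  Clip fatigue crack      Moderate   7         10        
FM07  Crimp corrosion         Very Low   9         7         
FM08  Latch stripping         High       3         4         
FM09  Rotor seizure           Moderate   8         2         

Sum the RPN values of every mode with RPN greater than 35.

2676

RPN = Severity × Occurrence × Detection:
  FM01: 6 × 9 × 8 = 432
  FM02: 9 × 9 × 10 = 810
  FM03: 10 × 8 × 2 = 160
  FM04: 5 × 3 × 2 = 30
  FM05: 10 × 2 × 4 = 80
  FM06: 7 × 10 × 6 = 420
  FM07: 9 × 7 × 10 = 630
  FM08: 3 × 4 × 4 = 48
  FM09: 8 × 2 × 6 = 96
RPN > 35: FM01 (432), FM02 (810), FM03 (160), FM05 (80), FM06 (420), FM07 (630), FM08 (48), FM09 (96).
Sum: 432 + 810 + 160 + 80 + 420 + 630 + 48 + 96 = 2676.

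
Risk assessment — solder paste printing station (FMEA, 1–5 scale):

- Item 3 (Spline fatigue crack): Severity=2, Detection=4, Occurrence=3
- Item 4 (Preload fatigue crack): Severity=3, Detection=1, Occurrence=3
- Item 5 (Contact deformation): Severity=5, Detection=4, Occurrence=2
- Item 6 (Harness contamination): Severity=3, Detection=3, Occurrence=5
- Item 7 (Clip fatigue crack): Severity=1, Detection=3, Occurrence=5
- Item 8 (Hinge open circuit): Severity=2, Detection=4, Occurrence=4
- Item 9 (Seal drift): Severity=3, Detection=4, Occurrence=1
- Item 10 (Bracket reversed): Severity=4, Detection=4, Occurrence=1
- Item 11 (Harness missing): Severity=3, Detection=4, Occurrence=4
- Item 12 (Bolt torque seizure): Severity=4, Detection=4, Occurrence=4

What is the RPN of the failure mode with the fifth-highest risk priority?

RPN = Severity × Occurrence × Detection:
  Item 3: 2 × 3 × 4 = 24
  Item 4: 3 × 3 × 1 = 9
  Item 5: 5 × 2 × 4 = 40
  Item 6: 3 × 5 × 3 = 45
  Item 7: 1 × 5 × 3 = 15
  Item 8: 2 × 4 × 4 = 32
  Item 9: 3 × 1 × 4 = 12
  Item 10: 4 × 1 × 4 = 16
  Item 11: 3 × 4 × 4 = 48
  Item 12: 4 × 4 × 4 = 64
Sorted descending: 64, 48, 45, 40, 32, 24, 16, 15, 12, 9.
The fifth-highest RPN is 32 (Item 8).

32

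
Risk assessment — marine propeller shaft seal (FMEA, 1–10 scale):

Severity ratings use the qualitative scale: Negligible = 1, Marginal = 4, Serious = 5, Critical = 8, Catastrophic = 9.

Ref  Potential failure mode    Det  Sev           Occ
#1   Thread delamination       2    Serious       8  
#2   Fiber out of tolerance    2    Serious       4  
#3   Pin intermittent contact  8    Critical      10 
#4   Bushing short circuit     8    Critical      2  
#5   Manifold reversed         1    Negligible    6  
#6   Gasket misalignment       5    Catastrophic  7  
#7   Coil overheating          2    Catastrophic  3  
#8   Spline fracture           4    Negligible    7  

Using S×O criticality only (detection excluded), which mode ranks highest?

Criticality = Severity × Occurrence:
  #1: 5 × 8 = 40
  #2: 5 × 4 = 20
  #3: 8 × 10 = 80
  #4: 8 × 2 = 16
  #5: 1 × 6 = 6
  #6: 9 × 7 = 63
  #7: 9 × 3 = 27
  #8: 1 × 7 = 7
Highest criticality is 80 → #3.

#3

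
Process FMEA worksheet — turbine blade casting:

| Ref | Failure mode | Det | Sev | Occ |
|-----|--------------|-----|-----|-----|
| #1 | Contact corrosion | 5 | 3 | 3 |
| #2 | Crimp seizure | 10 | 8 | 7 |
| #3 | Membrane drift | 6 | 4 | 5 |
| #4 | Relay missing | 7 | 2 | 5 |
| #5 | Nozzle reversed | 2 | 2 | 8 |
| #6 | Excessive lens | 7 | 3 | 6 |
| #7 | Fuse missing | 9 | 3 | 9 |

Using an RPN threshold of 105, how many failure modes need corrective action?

4

RPN = Severity × Occurrence × Detection:
  #1: 3 × 3 × 5 = 45
  #2: 8 × 7 × 10 = 560
  #3: 4 × 5 × 6 = 120
  #4: 2 × 5 × 7 = 70
  #5: 2 × 8 × 2 = 32
  #6: 3 × 6 × 7 = 126
  #7: 3 × 9 × 9 = 243
Modes with RPN ≥ 105: #2 (560), #3 (120), #6 (126), #7 (243) → 4.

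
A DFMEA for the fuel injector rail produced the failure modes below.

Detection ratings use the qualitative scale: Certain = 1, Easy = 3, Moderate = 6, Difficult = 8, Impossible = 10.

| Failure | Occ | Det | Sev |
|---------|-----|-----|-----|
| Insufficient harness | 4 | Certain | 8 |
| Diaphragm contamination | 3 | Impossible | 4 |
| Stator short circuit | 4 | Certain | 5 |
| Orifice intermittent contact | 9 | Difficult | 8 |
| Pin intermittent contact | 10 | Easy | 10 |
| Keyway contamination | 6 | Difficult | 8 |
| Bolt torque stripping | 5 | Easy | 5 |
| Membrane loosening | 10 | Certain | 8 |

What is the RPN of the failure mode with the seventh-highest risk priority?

RPN = Severity × Occurrence × Detection:
  Insufficient harness: 8 × 4 × 1 = 32
  Diaphragm contamination: 4 × 3 × 10 = 120
  Stator short circuit: 5 × 4 × 1 = 20
  Orifice intermittent contact: 8 × 9 × 8 = 576
  Pin intermittent contact: 10 × 10 × 3 = 300
  Keyway contamination: 8 × 6 × 8 = 384
  Bolt torque stripping: 5 × 5 × 3 = 75
  Membrane loosening: 8 × 10 × 1 = 80
Sorted descending: 576, 384, 300, 120, 80, 75, 32, 20.
The seventh-highest RPN is 32 (Insufficient harness).

32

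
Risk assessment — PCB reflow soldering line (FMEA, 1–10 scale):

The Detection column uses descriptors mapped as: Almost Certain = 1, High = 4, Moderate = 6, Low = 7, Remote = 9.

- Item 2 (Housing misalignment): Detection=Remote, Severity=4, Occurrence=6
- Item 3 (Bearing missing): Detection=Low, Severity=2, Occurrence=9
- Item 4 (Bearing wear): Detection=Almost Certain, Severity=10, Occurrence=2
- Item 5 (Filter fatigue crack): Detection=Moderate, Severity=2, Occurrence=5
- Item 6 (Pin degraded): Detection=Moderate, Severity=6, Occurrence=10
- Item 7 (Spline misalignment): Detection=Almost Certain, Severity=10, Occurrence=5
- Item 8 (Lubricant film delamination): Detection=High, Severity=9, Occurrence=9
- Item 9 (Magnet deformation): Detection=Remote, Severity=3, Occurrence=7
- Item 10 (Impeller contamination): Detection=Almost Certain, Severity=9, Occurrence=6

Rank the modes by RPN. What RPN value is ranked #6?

RPN = Severity × Occurrence × Detection:
  Item 2: 4 × 6 × 9 = 216
  Item 3: 2 × 9 × 7 = 126
  Item 4: 10 × 2 × 1 = 20
  Item 5: 2 × 5 × 6 = 60
  Item 6: 6 × 10 × 6 = 360
  Item 7: 10 × 5 × 1 = 50
  Item 8: 9 × 9 × 4 = 324
  Item 9: 3 × 7 × 9 = 189
  Item 10: 9 × 6 × 1 = 54
Sorted descending: 360, 324, 216, 189, 126, 60, 54, 50, 20.
The sixth-highest RPN is 60 (Item 5).

60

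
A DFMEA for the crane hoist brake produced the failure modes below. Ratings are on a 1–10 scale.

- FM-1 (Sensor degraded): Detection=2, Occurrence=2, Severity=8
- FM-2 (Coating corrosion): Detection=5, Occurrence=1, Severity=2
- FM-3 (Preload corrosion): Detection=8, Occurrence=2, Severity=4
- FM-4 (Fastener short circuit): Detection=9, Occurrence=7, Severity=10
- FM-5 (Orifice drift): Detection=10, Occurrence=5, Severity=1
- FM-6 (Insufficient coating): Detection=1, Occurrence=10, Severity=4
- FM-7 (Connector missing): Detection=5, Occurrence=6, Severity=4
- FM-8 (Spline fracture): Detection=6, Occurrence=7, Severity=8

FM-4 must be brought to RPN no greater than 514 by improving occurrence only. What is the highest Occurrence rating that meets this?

FM-4: S=10, O=7, D=9 → current RPN = 630.
Fixed product = 90. Need 90 × O ≤ 514, so O ≤ 514/90 = 5.71.
Maximum integer Occurrence rating = 5 (gives RPN 450; O=6 would give 540 > 514).

5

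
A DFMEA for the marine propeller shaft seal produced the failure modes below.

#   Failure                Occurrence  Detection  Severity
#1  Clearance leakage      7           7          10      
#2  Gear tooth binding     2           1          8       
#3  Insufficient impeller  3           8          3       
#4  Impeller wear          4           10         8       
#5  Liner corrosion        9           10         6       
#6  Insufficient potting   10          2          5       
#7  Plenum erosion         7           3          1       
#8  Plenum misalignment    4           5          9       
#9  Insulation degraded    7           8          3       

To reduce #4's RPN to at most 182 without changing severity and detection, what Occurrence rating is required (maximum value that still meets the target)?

#4: S=8, O=4, D=10 → current RPN = 320.
Fixed product = 80. Need 80 × O ≤ 182, so O ≤ 182/80 = 2.27.
Maximum integer Occurrence rating = 2 (gives RPN 160; O=3 would give 240 > 182).

2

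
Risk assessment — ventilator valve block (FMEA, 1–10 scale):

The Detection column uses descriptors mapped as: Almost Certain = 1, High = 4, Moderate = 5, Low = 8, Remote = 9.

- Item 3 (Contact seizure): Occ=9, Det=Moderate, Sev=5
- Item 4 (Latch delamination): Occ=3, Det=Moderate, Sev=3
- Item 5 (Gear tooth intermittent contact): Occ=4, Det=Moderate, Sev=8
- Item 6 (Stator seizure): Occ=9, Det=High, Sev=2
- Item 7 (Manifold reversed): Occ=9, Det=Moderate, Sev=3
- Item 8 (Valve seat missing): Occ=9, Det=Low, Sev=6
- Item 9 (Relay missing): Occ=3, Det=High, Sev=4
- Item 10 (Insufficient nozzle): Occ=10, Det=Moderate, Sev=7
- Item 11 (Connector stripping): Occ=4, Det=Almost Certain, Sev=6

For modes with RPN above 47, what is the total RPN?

RPN = Severity × Occurrence × Detection:
  Item 3: 5 × 9 × 5 = 225
  Item 4: 3 × 3 × 5 = 45
  Item 5: 8 × 4 × 5 = 160
  Item 6: 2 × 9 × 4 = 72
  Item 7: 3 × 9 × 5 = 135
  Item 8: 6 × 9 × 8 = 432
  Item 9: 4 × 3 × 4 = 48
  Item 10: 7 × 10 × 5 = 350
  Item 11: 6 × 4 × 1 = 24
RPN > 47: Item 3 (225), Item 5 (160), Item 6 (72), Item 7 (135), Item 8 (432), Item 9 (48), Item 10 (350).
Sum: 225 + 160 + 72 + 135 + 432 + 48 + 350 = 1422.

1422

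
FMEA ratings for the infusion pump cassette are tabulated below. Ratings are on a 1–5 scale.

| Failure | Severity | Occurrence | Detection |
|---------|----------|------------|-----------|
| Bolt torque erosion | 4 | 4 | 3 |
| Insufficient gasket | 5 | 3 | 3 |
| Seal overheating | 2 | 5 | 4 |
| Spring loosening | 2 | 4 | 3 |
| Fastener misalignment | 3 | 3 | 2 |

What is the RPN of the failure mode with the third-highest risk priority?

40

RPN = Severity × Occurrence × Detection:
  Bolt torque erosion: 4 × 4 × 3 = 48
  Insufficient gasket: 5 × 3 × 3 = 45
  Seal overheating: 2 × 5 × 4 = 40
  Spring loosening: 2 × 4 × 3 = 24
  Fastener misalignment: 3 × 3 × 2 = 18
Sorted descending: 48, 45, 40, 24, 18.
The third-highest RPN is 40 (Seal overheating).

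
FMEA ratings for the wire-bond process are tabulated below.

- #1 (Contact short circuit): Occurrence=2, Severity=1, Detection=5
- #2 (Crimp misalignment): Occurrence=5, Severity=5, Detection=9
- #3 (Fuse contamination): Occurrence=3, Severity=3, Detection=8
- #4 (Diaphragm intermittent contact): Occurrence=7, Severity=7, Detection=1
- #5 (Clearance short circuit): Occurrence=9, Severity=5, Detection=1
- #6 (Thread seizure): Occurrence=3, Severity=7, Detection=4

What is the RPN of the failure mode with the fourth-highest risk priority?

49

RPN = Severity × Occurrence × Detection:
  #1: 1 × 2 × 5 = 10
  #2: 5 × 5 × 9 = 225
  #3: 3 × 3 × 8 = 72
  #4: 7 × 7 × 1 = 49
  #5: 5 × 9 × 1 = 45
  #6: 7 × 3 × 4 = 84
Sorted descending: 225, 84, 72, 49, 45, 10.
The fourth-highest RPN is 49 (#4).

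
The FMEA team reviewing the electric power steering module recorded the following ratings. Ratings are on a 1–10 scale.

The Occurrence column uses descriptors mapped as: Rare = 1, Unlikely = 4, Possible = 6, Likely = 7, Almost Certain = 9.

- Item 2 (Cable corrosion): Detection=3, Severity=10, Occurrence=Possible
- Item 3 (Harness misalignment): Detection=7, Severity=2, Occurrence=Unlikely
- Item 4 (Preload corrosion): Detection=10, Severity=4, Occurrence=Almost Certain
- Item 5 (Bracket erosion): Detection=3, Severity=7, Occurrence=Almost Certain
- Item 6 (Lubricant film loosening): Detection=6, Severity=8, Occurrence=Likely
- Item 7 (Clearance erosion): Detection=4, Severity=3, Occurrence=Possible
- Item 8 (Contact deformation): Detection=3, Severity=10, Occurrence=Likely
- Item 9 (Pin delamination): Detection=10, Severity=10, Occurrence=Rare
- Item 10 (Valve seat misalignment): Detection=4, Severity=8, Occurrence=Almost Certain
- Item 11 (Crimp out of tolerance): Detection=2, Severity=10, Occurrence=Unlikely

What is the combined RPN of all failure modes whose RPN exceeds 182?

1383

RPN = Severity × Occurrence × Detection:
  Item 2: 10 × 6 × 3 = 180
  Item 3: 2 × 4 × 7 = 56
  Item 4: 4 × 9 × 10 = 360
  Item 5: 7 × 9 × 3 = 189
  Item 6: 8 × 7 × 6 = 336
  Item 7: 3 × 6 × 4 = 72
  Item 8: 10 × 7 × 3 = 210
  Item 9: 10 × 1 × 10 = 100
  Item 10: 8 × 9 × 4 = 288
  Item 11: 10 × 4 × 2 = 80
RPN > 182: Item 4 (360), Item 5 (189), Item 6 (336), Item 8 (210), Item 10 (288).
Sum: 360 + 189 + 336 + 210 + 288 = 1383.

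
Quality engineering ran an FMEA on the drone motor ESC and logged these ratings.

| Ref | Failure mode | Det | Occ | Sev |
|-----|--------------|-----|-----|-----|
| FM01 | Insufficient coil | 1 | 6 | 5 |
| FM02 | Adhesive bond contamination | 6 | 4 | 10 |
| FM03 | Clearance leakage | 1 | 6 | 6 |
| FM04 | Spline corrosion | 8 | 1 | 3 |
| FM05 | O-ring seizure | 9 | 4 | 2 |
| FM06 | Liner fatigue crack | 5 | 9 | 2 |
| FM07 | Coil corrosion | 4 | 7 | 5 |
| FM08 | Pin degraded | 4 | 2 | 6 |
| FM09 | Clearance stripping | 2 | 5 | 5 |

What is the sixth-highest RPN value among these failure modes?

RPN = Severity × Occurrence × Detection:
  FM01: 5 × 6 × 1 = 30
  FM02: 10 × 4 × 6 = 240
  FM03: 6 × 6 × 1 = 36
  FM04: 3 × 1 × 8 = 24
  FM05: 2 × 4 × 9 = 72
  FM06: 2 × 9 × 5 = 90
  FM07: 5 × 7 × 4 = 140
  FM08: 6 × 2 × 4 = 48
  FM09: 5 × 5 × 2 = 50
Sorted descending: 240, 140, 90, 72, 50, 48, 36, 30, 24.
The sixth-highest RPN is 48 (FM08).

48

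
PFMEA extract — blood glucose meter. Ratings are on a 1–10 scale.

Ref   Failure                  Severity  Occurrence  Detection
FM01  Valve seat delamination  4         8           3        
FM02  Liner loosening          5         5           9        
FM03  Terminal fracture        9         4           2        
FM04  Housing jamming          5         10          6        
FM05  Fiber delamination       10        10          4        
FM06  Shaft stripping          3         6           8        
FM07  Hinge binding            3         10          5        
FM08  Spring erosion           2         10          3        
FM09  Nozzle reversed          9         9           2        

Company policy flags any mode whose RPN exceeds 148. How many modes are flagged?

RPN = Severity × Occurrence × Detection:
  FM01: 4 × 8 × 3 = 96
  FM02: 5 × 5 × 9 = 225
  FM03: 9 × 4 × 2 = 72
  FM04: 5 × 10 × 6 = 300
  FM05: 10 × 10 × 4 = 400
  FM06: 3 × 6 × 8 = 144
  FM07: 3 × 10 × 5 = 150
  FM08: 2 × 10 × 3 = 60
  FM09: 9 × 9 × 2 = 162
Modes with RPN > 148: FM02 (225), FM04 (300), FM05 (400), FM07 (150), FM09 (162) → 5.

5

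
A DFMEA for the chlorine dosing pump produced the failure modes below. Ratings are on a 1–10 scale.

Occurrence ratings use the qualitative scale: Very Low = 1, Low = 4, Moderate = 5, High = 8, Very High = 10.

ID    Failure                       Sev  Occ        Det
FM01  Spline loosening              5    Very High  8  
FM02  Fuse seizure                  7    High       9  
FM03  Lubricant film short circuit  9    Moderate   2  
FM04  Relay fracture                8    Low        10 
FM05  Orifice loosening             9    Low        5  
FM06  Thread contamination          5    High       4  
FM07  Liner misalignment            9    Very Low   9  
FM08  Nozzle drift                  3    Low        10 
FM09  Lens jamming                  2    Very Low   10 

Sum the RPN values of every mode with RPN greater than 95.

1684

RPN = Severity × Occurrence × Detection:
  FM01: 5 × 10 × 8 = 400
  FM02: 7 × 8 × 9 = 504
  FM03: 9 × 5 × 2 = 90
  FM04: 8 × 4 × 10 = 320
  FM05: 9 × 4 × 5 = 180
  FM06: 5 × 8 × 4 = 160
  FM07: 9 × 1 × 9 = 81
  FM08: 3 × 4 × 10 = 120
  FM09: 2 × 1 × 10 = 20
RPN > 95: FM01 (400), FM02 (504), FM04 (320), FM05 (180), FM06 (160), FM08 (120).
Sum: 400 + 504 + 320 + 180 + 160 + 120 = 1684.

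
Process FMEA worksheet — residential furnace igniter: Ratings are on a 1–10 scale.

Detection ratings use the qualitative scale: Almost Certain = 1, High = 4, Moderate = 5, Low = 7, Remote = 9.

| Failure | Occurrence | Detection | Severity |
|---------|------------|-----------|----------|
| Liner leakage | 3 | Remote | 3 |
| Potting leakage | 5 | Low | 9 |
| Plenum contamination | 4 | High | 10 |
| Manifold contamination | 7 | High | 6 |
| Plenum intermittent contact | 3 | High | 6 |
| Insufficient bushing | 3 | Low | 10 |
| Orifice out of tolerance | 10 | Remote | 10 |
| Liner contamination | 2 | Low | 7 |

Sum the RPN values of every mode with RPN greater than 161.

RPN = Severity × Occurrence × Detection:
  Liner leakage: 3 × 3 × 9 = 81
  Potting leakage: 9 × 5 × 7 = 315
  Plenum contamination: 10 × 4 × 4 = 160
  Manifold contamination: 6 × 7 × 4 = 168
  Plenum intermittent contact: 6 × 3 × 4 = 72
  Insufficient bushing: 10 × 3 × 7 = 210
  Orifice out of tolerance: 10 × 10 × 9 = 900
  Liner contamination: 7 × 2 × 7 = 98
RPN > 161: Potting leakage (315), Manifold contamination (168), Insufficient bushing (210), Orifice out of tolerance (900).
Sum: 315 + 168 + 210 + 900 = 1593.

1593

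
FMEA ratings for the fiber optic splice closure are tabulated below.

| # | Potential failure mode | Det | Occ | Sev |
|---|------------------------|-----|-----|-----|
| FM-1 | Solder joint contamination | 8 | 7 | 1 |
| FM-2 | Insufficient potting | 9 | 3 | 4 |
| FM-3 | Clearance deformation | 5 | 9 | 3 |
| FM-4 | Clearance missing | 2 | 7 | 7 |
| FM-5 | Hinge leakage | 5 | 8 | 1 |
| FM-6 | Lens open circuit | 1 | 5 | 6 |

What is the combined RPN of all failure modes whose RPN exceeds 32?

437

RPN = Severity × Occurrence × Detection:
  FM-1: 1 × 7 × 8 = 56
  FM-2: 4 × 3 × 9 = 108
  FM-3: 3 × 9 × 5 = 135
  FM-4: 7 × 7 × 2 = 98
  FM-5: 1 × 8 × 5 = 40
  FM-6: 6 × 5 × 1 = 30
RPN > 32: FM-1 (56), FM-2 (108), FM-3 (135), FM-4 (98), FM-5 (40).
Sum: 56 + 108 + 135 + 98 + 40 = 437.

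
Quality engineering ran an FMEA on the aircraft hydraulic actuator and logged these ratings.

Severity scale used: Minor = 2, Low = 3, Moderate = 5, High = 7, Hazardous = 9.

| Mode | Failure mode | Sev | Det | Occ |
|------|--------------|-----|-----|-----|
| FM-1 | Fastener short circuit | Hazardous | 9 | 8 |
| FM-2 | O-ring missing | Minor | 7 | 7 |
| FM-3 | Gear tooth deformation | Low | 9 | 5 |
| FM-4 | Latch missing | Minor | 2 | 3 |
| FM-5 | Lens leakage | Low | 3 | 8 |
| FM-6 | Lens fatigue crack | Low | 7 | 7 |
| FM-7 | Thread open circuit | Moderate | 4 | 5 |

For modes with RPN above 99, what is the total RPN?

1030

RPN = Severity × Occurrence × Detection:
  FM-1: 9 × 8 × 9 = 648
  FM-2: 2 × 7 × 7 = 98
  FM-3: 3 × 5 × 9 = 135
  FM-4: 2 × 3 × 2 = 12
  FM-5: 3 × 8 × 3 = 72
  FM-6: 3 × 7 × 7 = 147
  FM-7: 5 × 5 × 4 = 100
RPN > 99: FM-1 (648), FM-3 (135), FM-6 (147), FM-7 (100).
Sum: 648 + 135 + 147 + 100 = 1030.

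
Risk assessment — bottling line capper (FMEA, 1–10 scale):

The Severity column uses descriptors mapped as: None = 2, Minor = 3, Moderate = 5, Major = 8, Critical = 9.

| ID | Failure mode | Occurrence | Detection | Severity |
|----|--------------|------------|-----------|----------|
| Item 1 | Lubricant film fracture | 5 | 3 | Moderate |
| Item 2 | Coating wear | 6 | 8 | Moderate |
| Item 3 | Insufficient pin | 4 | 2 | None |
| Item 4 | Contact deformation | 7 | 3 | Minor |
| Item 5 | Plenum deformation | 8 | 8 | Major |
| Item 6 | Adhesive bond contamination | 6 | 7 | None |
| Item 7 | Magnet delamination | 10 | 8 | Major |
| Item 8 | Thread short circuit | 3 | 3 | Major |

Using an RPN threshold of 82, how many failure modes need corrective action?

RPN = Severity × Occurrence × Detection:
  Item 1: 5 × 5 × 3 = 75
  Item 2: 5 × 6 × 8 = 240
  Item 3: 2 × 4 × 2 = 16
  Item 4: 3 × 7 × 3 = 63
  Item 5: 8 × 8 × 8 = 512
  Item 6: 2 × 6 × 7 = 84
  Item 7: 8 × 10 × 8 = 640
  Item 8: 8 × 3 × 3 = 72
Modes with RPN ≥ 82: Item 2 (240), Item 5 (512), Item 6 (84), Item 7 (640) → 4.

4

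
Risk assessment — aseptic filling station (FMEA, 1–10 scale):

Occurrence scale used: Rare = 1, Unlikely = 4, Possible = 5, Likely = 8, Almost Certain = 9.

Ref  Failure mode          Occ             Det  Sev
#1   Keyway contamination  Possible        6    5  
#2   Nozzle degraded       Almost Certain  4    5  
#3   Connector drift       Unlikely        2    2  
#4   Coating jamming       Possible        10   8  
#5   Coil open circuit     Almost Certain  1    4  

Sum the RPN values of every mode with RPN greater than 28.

RPN = Severity × Occurrence × Detection:
  #1: 5 × 5 × 6 = 150
  #2: 5 × 9 × 4 = 180
  #3: 2 × 4 × 2 = 16
  #4: 8 × 5 × 10 = 400
  #5: 4 × 9 × 1 = 36
RPN > 28: #1 (150), #2 (180), #4 (400), #5 (36).
Sum: 150 + 180 + 400 + 36 = 766.

766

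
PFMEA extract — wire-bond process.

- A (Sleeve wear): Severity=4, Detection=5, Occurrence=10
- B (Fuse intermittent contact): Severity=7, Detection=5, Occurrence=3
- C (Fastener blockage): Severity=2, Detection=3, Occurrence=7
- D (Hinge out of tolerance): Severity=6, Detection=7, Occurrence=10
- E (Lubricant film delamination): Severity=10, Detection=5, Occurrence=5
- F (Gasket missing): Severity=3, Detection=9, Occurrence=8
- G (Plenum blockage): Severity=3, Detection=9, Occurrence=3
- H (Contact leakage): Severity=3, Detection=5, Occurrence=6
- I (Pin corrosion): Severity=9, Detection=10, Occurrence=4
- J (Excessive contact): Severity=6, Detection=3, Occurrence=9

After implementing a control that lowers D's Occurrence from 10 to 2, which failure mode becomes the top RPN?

RPN = Severity × Occurrence × Detection:
  A: 4 × 10 × 5 = 200
  B: 7 × 3 × 5 = 105
  C: 2 × 7 × 3 = 42
  D: 6 × 10 × 7 = 420
  E: 10 × 5 × 5 = 250
  F: 3 × 8 × 9 = 216
  G: 3 × 3 × 9 = 81
  H: 3 × 6 × 5 = 90
  I: 9 × 4 × 10 = 360
  J: 6 × 9 × 3 = 162
After action: D → 6 × 2 × 7 = 84.
Revised RPNs: I=360, E=250, F=216, A=200, J=162, B=105, H=90, D=84, G=81, C=42.
Highest is now I (360).

I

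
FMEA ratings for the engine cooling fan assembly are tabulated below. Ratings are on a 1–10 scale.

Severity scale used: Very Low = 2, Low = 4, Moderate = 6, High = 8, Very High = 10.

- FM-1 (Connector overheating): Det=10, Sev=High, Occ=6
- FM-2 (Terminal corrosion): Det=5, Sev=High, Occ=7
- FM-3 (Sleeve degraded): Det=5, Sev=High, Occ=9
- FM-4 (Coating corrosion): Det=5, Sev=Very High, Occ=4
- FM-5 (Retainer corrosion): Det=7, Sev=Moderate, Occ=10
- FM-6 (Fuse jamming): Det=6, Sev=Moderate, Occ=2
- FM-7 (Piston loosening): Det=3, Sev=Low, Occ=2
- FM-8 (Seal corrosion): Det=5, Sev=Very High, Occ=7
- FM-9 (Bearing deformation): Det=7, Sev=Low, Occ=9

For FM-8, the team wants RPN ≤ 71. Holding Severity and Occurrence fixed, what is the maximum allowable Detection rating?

FM-8: S=10, O=7, D=5 → current RPN = 350.
Fixed product = 70. Need 70 × D ≤ 71, so D ≤ 71/70 = 1.01.
Maximum integer Detection rating = 1 (gives RPN 70; D=2 would give 140 > 71).

1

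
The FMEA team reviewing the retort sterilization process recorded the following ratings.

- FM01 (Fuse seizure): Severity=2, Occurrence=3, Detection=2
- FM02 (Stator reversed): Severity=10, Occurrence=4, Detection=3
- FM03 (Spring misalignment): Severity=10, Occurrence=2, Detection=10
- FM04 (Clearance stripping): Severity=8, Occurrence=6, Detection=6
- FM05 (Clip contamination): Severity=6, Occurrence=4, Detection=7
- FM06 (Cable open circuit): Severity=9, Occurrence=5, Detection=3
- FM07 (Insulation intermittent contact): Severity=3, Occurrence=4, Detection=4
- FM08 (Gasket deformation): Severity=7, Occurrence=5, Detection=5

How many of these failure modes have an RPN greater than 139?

RPN = Severity × Occurrence × Detection:
  FM01: 2 × 3 × 2 = 12
  FM02: 10 × 4 × 3 = 120
  FM03: 10 × 2 × 10 = 200
  FM04: 8 × 6 × 6 = 288
  FM05: 6 × 4 × 7 = 168
  FM06: 9 × 5 × 3 = 135
  FM07: 3 × 4 × 4 = 48
  FM08: 7 × 5 × 5 = 175
Modes with RPN > 139: FM03 (200), FM04 (288), FM05 (168), FM08 (175) → 4.

4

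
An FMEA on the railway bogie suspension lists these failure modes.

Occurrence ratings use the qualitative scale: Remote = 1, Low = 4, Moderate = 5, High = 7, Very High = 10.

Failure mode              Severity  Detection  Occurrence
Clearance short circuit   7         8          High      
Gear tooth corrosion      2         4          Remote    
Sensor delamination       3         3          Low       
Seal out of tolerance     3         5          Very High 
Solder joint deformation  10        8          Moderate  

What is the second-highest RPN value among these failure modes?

392

RPN = Severity × Occurrence × Detection:
  Clearance short circuit: 7 × 7 × 8 = 392
  Gear tooth corrosion: 2 × 1 × 4 = 8
  Sensor delamination: 3 × 4 × 3 = 36
  Seal out of tolerance: 3 × 10 × 5 = 150
  Solder joint deformation: 10 × 5 × 8 = 400
Sorted descending: 400, 392, 150, 36, 8.
The second-highest RPN is 392 (Clearance short circuit).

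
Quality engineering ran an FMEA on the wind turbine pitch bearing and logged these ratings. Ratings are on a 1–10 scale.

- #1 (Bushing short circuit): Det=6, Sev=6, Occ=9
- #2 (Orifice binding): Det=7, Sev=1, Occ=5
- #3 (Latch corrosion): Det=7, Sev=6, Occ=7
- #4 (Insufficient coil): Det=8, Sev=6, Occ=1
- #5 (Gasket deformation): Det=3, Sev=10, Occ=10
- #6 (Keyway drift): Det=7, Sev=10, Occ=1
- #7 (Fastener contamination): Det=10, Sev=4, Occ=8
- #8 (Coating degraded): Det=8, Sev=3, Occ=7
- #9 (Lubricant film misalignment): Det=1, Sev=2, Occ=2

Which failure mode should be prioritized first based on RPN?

#1

RPN = Severity × Occurrence × Detection:
  #1: 6 × 9 × 6 = 324
  #2: 1 × 5 × 7 = 35
  #3: 6 × 7 × 7 = 294
  #4: 6 × 1 × 8 = 48
  #5: 10 × 10 × 3 = 300
  #6: 10 × 1 × 7 = 70
  #7: 4 × 8 × 10 = 320
  #8: 3 × 7 × 8 = 168
  #9: 2 × 2 × 1 = 4
Highest RPN is 324 → #1.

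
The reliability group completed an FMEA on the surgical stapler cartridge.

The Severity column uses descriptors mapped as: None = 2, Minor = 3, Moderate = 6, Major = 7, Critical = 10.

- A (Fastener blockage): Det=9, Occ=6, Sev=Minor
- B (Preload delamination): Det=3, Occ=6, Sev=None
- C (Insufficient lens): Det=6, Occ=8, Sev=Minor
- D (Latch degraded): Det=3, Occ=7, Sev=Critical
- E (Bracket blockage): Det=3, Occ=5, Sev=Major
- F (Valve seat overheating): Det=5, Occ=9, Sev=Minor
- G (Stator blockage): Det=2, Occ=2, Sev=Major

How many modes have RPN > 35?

RPN = Severity × Occurrence × Detection:
  A: 3 × 6 × 9 = 162
  B: 2 × 6 × 3 = 36
  C: 3 × 8 × 6 = 144
  D: 10 × 7 × 3 = 210
  E: 7 × 5 × 3 = 105
  F: 3 × 9 × 5 = 135
  G: 7 × 2 × 2 = 28
Modes with RPN > 35: A (162), B (36), C (144), D (210), E (105), F (135) → 6.

6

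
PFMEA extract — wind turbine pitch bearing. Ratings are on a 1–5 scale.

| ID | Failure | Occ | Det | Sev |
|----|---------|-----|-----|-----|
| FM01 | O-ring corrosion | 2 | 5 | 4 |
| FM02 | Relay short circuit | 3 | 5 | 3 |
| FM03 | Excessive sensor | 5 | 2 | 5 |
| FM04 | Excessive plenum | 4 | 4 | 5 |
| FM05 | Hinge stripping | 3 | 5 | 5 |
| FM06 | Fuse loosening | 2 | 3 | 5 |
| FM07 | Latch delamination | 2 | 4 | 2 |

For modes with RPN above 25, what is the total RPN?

RPN = Severity × Occurrence × Detection:
  FM01: 4 × 2 × 5 = 40
  FM02: 3 × 3 × 5 = 45
  FM03: 5 × 5 × 2 = 50
  FM04: 5 × 4 × 4 = 80
  FM05: 5 × 3 × 5 = 75
  FM06: 5 × 2 × 3 = 30
  FM07: 2 × 2 × 4 = 16
RPN > 25: FM01 (40), FM02 (45), FM03 (50), FM04 (80), FM05 (75), FM06 (30).
Sum: 40 + 45 + 50 + 80 + 75 + 30 = 320.

320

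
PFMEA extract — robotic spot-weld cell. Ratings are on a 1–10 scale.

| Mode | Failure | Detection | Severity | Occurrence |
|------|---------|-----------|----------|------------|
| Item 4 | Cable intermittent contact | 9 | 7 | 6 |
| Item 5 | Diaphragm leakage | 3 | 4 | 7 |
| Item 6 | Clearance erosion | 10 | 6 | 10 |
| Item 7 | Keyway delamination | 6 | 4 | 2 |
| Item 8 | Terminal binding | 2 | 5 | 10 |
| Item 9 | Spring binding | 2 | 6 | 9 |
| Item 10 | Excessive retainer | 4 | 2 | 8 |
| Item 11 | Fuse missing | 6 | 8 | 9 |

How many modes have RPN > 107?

RPN = Severity × Occurrence × Detection:
  Item 4: 7 × 6 × 9 = 378
  Item 5: 4 × 7 × 3 = 84
  Item 6: 6 × 10 × 10 = 600
  Item 7: 4 × 2 × 6 = 48
  Item 8: 5 × 10 × 2 = 100
  Item 9: 6 × 9 × 2 = 108
  Item 10: 2 × 8 × 4 = 64
  Item 11: 8 × 9 × 6 = 432
Modes with RPN > 107: Item 4 (378), Item 6 (600), Item 9 (108), Item 11 (432) → 4.

4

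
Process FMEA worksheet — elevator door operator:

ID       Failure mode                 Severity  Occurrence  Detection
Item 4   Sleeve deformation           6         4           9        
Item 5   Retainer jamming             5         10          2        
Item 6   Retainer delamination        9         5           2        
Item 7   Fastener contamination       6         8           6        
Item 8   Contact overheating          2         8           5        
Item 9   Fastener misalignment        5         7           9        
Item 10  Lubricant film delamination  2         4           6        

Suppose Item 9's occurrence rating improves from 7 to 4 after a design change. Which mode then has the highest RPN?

RPN = Severity × Occurrence × Detection:
  Item 4: 6 × 4 × 9 = 216
  Item 5: 5 × 10 × 2 = 100
  Item 6: 9 × 5 × 2 = 90
  Item 7: 6 × 8 × 6 = 288
  Item 8: 2 × 8 × 5 = 80
  Item 9: 5 × 7 × 9 = 315
  Item 10: 2 × 4 × 6 = 48
After action: Item 9 → 5 × 4 × 9 = 180.
Revised RPNs: Item 7=288, Item 4=216, Item 9=180, Item 5=100, Item 6=90, Item 8=80, Item 10=48.
Highest is now Item 7 (288).

Item 7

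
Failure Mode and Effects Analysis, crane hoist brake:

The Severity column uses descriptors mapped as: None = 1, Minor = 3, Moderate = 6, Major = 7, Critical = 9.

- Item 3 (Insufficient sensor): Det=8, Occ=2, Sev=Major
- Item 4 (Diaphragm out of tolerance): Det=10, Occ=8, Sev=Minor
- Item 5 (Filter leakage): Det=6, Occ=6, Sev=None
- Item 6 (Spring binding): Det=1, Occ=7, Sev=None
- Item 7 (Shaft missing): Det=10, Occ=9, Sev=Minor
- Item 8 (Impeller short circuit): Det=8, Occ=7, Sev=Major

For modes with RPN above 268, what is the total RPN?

662

RPN = Severity × Occurrence × Detection:
  Item 3: 7 × 2 × 8 = 112
  Item 4: 3 × 8 × 10 = 240
  Item 5: 1 × 6 × 6 = 36
  Item 6: 1 × 7 × 1 = 7
  Item 7: 3 × 9 × 10 = 270
  Item 8: 7 × 7 × 8 = 392
RPN > 268: Item 7 (270), Item 8 (392).
Sum: 270 + 392 = 662.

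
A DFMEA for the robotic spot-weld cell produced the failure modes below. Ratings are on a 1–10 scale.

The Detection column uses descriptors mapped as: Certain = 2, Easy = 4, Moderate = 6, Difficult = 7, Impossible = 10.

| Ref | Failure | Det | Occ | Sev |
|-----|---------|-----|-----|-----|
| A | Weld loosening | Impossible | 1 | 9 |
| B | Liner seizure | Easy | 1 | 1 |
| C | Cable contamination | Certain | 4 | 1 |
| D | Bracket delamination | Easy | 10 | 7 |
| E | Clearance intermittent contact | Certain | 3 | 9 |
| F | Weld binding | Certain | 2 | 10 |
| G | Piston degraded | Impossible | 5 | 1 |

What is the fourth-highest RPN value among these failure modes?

50

RPN = Severity × Occurrence × Detection:
  A: 9 × 1 × 10 = 90
  B: 1 × 1 × 4 = 4
  C: 1 × 4 × 2 = 8
  D: 7 × 10 × 4 = 280
  E: 9 × 3 × 2 = 54
  F: 10 × 2 × 2 = 40
  G: 1 × 5 × 10 = 50
Sorted descending: 280, 90, 54, 50, 40, 8, 4.
The fourth-highest RPN is 50 (G).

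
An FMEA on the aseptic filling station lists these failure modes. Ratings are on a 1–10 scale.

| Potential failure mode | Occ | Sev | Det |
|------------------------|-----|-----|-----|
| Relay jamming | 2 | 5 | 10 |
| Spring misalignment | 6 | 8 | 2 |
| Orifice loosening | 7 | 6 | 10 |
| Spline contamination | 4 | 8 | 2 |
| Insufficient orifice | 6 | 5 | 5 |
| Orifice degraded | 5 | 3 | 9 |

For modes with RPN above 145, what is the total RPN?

570

RPN = Severity × Occurrence × Detection:
  Relay jamming: 5 × 2 × 10 = 100
  Spring misalignment: 8 × 6 × 2 = 96
  Orifice loosening: 6 × 7 × 10 = 420
  Spline contamination: 8 × 4 × 2 = 64
  Insufficient orifice: 5 × 6 × 5 = 150
  Orifice degraded: 3 × 5 × 9 = 135
RPN > 145: Orifice loosening (420), Insufficient orifice (150).
Sum: 420 + 150 = 570.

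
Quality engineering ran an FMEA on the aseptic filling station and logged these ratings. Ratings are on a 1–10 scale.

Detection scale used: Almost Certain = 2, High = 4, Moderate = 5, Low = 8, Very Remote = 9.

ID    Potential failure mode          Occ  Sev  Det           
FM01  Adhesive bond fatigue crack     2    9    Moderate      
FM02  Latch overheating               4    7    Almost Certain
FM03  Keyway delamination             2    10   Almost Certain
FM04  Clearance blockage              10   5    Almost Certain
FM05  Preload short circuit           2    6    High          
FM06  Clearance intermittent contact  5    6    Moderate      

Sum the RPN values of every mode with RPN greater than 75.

RPN = Severity × Occurrence × Detection:
  FM01: 9 × 2 × 5 = 90
  FM02: 7 × 4 × 2 = 56
  FM03: 10 × 2 × 2 = 40
  FM04: 5 × 10 × 2 = 100
  FM05: 6 × 2 × 4 = 48
  FM06: 6 × 5 × 5 = 150
RPN > 75: FM01 (90), FM04 (100), FM06 (150).
Sum: 90 + 100 + 150 = 340.

340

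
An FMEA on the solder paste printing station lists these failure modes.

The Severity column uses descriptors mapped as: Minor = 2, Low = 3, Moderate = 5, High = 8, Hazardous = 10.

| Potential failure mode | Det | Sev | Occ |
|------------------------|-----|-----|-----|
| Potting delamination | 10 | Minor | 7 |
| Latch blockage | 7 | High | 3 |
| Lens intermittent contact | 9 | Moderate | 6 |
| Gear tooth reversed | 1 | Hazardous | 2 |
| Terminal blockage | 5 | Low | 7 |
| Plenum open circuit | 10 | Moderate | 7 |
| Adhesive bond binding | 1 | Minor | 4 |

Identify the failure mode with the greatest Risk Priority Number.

Plenum open circuit

RPN = Severity × Occurrence × Detection:
  Potting delamination: 2 × 7 × 10 = 140
  Latch blockage: 8 × 3 × 7 = 168
  Lens intermittent contact: 5 × 6 × 9 = 270
  Gear tooth reversed: 10 × 2 × 1 = 20
  Terminal blockage: 3 × 7 × 5 = 105
  Plenum open circuit: 5 × 7 × 10 = 350
  Adhesive bond binding: 2 × 4 × 1 = 8
Highest RPN is 350 → Plenum open circuit.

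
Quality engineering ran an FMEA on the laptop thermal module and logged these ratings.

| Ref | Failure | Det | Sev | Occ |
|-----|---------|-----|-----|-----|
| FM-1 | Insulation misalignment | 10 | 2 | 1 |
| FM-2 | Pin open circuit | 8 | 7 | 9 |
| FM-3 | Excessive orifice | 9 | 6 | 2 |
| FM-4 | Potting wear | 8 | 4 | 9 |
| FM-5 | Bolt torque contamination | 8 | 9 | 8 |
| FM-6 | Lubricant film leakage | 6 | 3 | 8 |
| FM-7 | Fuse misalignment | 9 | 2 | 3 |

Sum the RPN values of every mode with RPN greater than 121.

RPN = Severity × Occurrence × Detection:
  FM-1: 2 × 1 × 10 = 20
  FM-2: 7 × 9 × 8 = 504
  FM-3: 6 × 2 × 9 = 108
  FM-4: 4 × 9 × 8 = 288
  FM-5: 9 × 8 × 8 = 576
  FM-6: 3 × 8 × 6 = 144
  FM-7: 2 × 3 × 9 = 54
RPN > 121: FM-2 (504), FM-4 (288), FM-5 (576), FM-6 (144).
Sum: 504 + 288 + 576 + 144 = 1512.

1512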